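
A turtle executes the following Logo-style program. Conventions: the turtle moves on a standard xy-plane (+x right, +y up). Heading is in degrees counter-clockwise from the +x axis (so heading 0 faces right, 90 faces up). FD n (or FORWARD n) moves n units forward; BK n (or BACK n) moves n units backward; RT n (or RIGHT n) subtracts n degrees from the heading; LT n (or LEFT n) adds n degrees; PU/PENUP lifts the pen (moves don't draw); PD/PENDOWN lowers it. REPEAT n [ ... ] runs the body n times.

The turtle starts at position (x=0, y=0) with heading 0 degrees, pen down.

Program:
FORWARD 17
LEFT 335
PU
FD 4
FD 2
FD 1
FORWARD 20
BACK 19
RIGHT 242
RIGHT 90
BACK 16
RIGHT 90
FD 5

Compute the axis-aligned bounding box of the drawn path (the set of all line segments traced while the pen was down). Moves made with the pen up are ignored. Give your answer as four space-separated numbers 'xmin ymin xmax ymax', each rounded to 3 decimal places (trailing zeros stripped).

Executing turtle program step by step:
Start: pos=(0,0), heading=0, pen down
FD 17: (0,0) -> (17,0) [heading=0, draw]
LT 335: heading 0 -> 335
PU: pen up
FD 4: (17,0) -> (20.625,-1.69) [heading=335, move]
FD 2: (20.625,-1.69) -> (22.438,-2.536) [heading=335, move]
FD 1: (22.438,-2.536) -> (23.344,-2.958) [heading=335, move]
FD 20: (23.344,-2.958) -> (41.47,-11.411) [heading=335, move]
BK 19: (41.47,-11.411) -> (24.25,-3.381) [heading=335, move]
RT 242: heading 335 -> 93
RT 90: heading 93 -> 3
BK 16: (24.25,-3.381) -> (8.272,-4.218) [heading=3, move]
RT 90: heading 3 -> 273
FD 5: (8.272,-4.218) -> (8.534,-9.211) [heading=273, move]
Final: pos=(8.534,-9.211), heading=273, 1 segment(s) drawn

Segment endpoints: x in {0, 17}, y in {0}
xmin=0, ymin=0, xmax=17, ymax=0

Answer: 0 0 17 0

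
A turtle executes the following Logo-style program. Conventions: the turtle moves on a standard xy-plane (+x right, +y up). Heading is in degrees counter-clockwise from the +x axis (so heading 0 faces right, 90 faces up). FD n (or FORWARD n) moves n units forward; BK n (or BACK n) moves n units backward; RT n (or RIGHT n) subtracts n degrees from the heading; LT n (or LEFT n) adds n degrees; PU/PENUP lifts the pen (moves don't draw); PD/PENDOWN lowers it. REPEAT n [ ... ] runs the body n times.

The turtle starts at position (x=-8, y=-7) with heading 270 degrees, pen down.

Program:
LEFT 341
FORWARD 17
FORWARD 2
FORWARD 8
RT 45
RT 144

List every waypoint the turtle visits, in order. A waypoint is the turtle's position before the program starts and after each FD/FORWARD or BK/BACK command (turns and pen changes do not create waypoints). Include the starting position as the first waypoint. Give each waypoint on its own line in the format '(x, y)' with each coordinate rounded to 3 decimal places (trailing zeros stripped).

Answer: (-8, -7)
(-13.535, -23.074)
(-14.186, -24.965)
(-16.79, -32.529)

Derivation:
Executing turtle program step by step:
Start: pos=(-8,-7), heading=270, pen down
LT 341: heading 270 -> 251
FD 17: (-8,-7) -> (-13.535,-23.074) [heading=251, draw]
FD 2: (-13.535,-23.074) -> (-14.186,-24.965) [heading=251, draw]
FD 8: (-14.186,-24.965) -> (-16.79,-32.529) [heading=251, draw]
RT 45: heading 251 -> 206
RT 144: heading 206 -> 62
Final: pos=(-16.79,-32.529), heading=62, 3 segment(s) drawn
Waypoints (4 total):
(-8, -7)
(-13.535, -23.074)
(-14.186, -24.965)
(-16.79, -32.529)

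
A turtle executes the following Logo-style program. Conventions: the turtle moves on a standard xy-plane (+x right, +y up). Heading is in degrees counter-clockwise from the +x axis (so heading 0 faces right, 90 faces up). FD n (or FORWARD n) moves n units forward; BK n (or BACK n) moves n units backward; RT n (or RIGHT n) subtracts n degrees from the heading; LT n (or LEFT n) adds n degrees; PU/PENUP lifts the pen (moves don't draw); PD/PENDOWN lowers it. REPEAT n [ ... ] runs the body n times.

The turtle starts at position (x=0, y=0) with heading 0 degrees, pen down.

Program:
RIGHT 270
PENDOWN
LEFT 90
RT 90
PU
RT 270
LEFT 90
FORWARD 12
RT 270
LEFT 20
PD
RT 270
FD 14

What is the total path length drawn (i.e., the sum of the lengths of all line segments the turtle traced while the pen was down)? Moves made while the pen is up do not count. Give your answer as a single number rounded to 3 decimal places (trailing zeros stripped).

Answer: 14

Derivation:
Executing turtle program step by step:
Start: pos=(0,0), heading=0, pen down
RT 270: heading 0 -> 90
PD: pen down
LT 90: heading 90 -> 180
RT 90: heading 180 -> 90
PU: pen up
RT 270: heading 90 -> 180
LT 90: heading 180 -> 270
FD 12: (0,0) -> (0,-12) [heading=270, move]
RT 270: heading 270 -> 0
LT 20: heading 0 -> 20
PD: pen down
RT 270: heading 20 -> 110
FD 14: (0,-12) -> (-4.788,1.156) [heading=110, draw]
Final: pos=(-4.788,1.156), heading=110, 1 segment(s) drawn

Segment lengths:
  seg 1: (0,-12) -> (-4.788,1.156), length = 14
Total = 14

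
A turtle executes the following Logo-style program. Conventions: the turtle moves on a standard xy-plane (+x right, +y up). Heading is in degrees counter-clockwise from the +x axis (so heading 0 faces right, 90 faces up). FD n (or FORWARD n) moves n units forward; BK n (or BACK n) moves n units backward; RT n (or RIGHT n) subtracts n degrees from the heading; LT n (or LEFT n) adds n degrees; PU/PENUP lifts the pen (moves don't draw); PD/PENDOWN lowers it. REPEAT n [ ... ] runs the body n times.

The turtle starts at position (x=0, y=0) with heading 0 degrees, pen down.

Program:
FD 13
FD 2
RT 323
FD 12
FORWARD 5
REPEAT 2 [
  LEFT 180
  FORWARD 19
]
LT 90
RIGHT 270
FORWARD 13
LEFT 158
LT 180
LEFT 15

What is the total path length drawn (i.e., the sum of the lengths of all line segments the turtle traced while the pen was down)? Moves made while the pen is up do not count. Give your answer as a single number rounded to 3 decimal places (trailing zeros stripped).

Answer: 83

Derivation:
Executing turtle program step by step:
Start: pos=(0,0), heading=0, pen down
FD 13: (0,0) -> (13,0) [heading=0, draw]
FD 2: (13,0) -> (15,0) [heading=0, draw]
RT 323: heading 0 -> 37
FD 12: (15,0) -> (24.584,7.222) [heading=37, draw]
FD 5: (24.584,7.222) -> (28.577,10.231) [heading=37, draw]
REPEAT 2 [
  -- iteration 1/2 --
  LT 180: heading 37 -> 217
  FD 19: (28.577,10.231) -> (13.403,-1.204) [heading=217, draw]
  -- iteration 2/2 --
  LT 180: heading 217 -> 37
  FD 19: (13.403,-1.204) -> (28.577,10.231) [heading=37, draw]
]
LT 90: heading 37 -> 127
RT 270: heading 127 -> 217
FD 13: (28.577,10.231) -> (18.195,2.407) [heading=217, draw]
LT 158: heading 217 -> 15
LT 180: heading 15 -> 195
LT 15: heading 195 -> 210
Final: pos=(18.195,2.407), heading=210, 7 segment(s) drawn

Segment lengths:
  seg 1: (0,0) -> (13,0), length = 13
  seg 2: (13,0) -> (15,0), length = 2
  seg 3: (15,0) -> (24.584,7.222), length = 12
  seg 4: (24.584,7.222) -> (28.577,10.231), length = 5
  seg 5: (28.577,10.231) -> (13.403,-1.204), length = 19
  seg 6: (13.403,-1.204) -> (28.577,10.231), length = 19
  seg 7: (28.577,10.231) -> (18.195,2.407), length = 13
Total = 83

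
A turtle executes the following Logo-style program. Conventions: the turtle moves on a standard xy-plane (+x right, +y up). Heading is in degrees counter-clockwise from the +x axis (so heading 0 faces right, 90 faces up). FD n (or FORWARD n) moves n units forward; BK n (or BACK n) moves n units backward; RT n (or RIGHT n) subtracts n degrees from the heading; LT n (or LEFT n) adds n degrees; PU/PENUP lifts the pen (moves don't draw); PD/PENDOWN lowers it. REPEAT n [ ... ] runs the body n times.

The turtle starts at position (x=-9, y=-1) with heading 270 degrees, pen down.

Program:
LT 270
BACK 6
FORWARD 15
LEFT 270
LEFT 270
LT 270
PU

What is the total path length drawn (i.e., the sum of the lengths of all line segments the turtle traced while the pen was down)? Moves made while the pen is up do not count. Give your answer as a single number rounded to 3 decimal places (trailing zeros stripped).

Executing turtle program step by step:
Start: pos=(-9,-1), heading=270, pen down
LT 270: heading 270 -> 180
BK 6: (-9,-1) -> (-3,-1) [heading=180, draw]
FD 15: (-3,-1) -> (-18,-1) [heading=180, draw]
LT 270: heading 180 -> 90
LT 270: heading 90 -> 0
LT 270: heading 0 -> 270
PU: pen up
Final: pos=(-18,-1), heading=270, 2 segment(s) drawn

Segment lengths:
  seg 1: (-9,-1) -> (-3,-1), length = 6
  seg 2: (-3,-1) -> (-18,-1), length = 15
Total = 21

Answer: 21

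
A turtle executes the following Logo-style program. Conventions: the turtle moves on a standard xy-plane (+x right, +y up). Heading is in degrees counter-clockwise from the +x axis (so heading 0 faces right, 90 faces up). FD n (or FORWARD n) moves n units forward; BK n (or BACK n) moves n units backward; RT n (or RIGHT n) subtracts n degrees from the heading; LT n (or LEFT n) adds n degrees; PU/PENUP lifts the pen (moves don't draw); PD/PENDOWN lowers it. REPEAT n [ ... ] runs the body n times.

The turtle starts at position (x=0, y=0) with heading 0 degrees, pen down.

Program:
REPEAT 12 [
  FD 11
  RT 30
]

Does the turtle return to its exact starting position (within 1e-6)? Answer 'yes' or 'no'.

Executing turtle program step by step:
Start: pos=(0,0), heading=0, pen down
REPEAT 12 [
  -- iteration 1/12 --
  FD 11: (0,0) -> (11,0) [heading=0, draw]
  RT 30: heading 0 -> 330
  -- iteration 2/12 --
  FD 11: (11,0) -> (20.526,-5.5) [heading=330, draw]
  RT 30: heading 330 -> 300
  -- iteration 3/12 --
  FD 11: (20.526,-5.5) -> (26.026,-15.026) [heading=300, draw]
  RT 30: heading 300 -> 270
  -- iteration 4/12 --
  FD 11: (26.026,-15.026) -> (26.026,-26.026) [heading=270, draw]
  RT 30: heading 270 -> 240
  -- iteration 5/12 --
  FD 11: (26.026,-26.026) -> (20.526,-35.553) [heading=240, draw]
  RT 30: heading 240 -> 210
  -- iteration 6/12 --
  FD 11: (20.526,-35.553) -> (11,-41.053) [heading=210, draw]
  RT 30: heading 210 -> 180
  -- iteration 7/12 --
  FD 11: (11,-41.053) -> (0,-41.053) [heading=180, draw]
  RT 30: heading 180 -> 150
  -- iteration 8/12 --
  FD 11: (0,-41.053) -> (-9.526,-35.553) [heading=150, draw]
  RT 30: heading 150 -> 120
  -- iteration 9/12 --
  FD 11: (-9.526,-35.553) -> (-15.026,-26.026) [heading=120, draw]
  RT 30: heading 120 -> 90
  -- iteration 10/12 --
  FD 11: (-15.026,-26.026) -> (-15.026,-15.026) [heading=90, draw]
  RT 30: heading 90 -> 60
  -- iteration 11/12 --
  FD 11: (-15.026,-15.026) -> (-9.526,-5.5) [heading=60, draw]
  RT 30: heading 60 -> 30
  -- iteration 12/12 --
  FD 11: (-9.526,-5.5) -> (0,0) [heading=30, draw]
  RT 30: heading 30 -> 0
]
Final: pos=(0,0), heading=0, 12 segment(s) drawn

Start position: (0, 0)
Final position: (0, 0)
Distance = 0; < 1e-6 -> CLOSED

Answer: yes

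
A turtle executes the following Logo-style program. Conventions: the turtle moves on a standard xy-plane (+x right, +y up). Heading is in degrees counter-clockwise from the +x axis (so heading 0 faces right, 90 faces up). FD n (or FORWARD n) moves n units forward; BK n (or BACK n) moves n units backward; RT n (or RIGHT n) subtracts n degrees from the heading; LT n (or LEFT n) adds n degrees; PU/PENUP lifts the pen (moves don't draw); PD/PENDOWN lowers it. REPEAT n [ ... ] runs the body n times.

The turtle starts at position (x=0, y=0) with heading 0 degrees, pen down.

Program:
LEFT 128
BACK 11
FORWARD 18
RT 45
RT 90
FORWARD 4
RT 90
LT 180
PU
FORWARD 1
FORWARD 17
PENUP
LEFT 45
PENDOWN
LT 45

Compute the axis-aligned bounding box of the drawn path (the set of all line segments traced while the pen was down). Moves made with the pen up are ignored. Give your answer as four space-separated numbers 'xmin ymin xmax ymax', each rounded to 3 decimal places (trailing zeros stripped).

Answer: -4.31 -8.668 6.772 5.516

Derivation:
Executing turtle program step by step:
Start: pos=(0,0), heading=0, pen down
LT 128: heading 0 -> 128
BK 11: (0,0) -> (6.772,-8.668) [heading=128, draw]
FD 18: (6.772,-8.668) -> (-4.31,5.516) [heading=128, draw]
RT 45: heading 128 -> 83
RT 90: heading 83 -> 353
FD 4: (-4.31,5.516) -> (-0.339,5.029) [heading=353, draw]
RT 90: heading 353 -> 263
LT 180: heading 263 -> 83
PU: pen up
FD 1: (-0.339,5.029) -> (-0.218,6.021) [heading=83, move]
FD 17: (-0.218,6.021) -> (1.854,22.894) [heading=83, move]
PU: pen up
LT 45: heading 83 -> 128
PD: pen down
LT 45: heading 128 -> 173
Final: pos=(1.854,22.894), heading=173, 3 segment(s) drawn

Segment endpoints: x in {-4.31, -0.339, 0, 6.772}, y in {-8.668, 0, 5.029, 5.516}
xmin=-4.31, ymin=-8.668, xmax=6.772, ymax=5.516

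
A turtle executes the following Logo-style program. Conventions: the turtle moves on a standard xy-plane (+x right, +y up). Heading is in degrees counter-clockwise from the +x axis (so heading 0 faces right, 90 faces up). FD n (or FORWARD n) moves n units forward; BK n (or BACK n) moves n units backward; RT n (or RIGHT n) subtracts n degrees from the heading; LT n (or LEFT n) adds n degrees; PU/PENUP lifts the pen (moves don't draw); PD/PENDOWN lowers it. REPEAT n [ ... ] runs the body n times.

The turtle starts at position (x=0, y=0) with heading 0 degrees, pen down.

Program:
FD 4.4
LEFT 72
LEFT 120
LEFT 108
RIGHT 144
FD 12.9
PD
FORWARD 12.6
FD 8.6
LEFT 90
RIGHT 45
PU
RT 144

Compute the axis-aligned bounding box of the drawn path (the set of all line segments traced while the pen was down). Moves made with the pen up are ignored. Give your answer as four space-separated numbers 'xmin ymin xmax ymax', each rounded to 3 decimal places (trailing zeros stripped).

Executing turtle program step by step:
Start: pos=(0,0), heading=0, pen down
FD 4.4: (0,0) -> (4.4,0) [heading=0, draw]
LT 72: heading 0 -> 72
LT 120: heading 72 -> 192
LT 108: heading 192 -> 300
RT 144: heading 300 -> 156
FD 12.9: (4.4,0) -> (-7.385,5.247) [heading=156, draw]
PD: pen down
FD 12.6: (-7.385,5.247) -> (-18.895,10.372) [heading=156, draw]
FD 8.6: (-18.895,10.372) -> (-26.752,13.87) [heading=156, draw]
LT 90: heading 156 -> 246
RT 45: heading 246 -> 201
PU: pen up
RT 144: heading 201 -> 57
Final: pos=(-26.752,13.87), heading=57, 4 segment(s) drawn

Segment endpoints: x in {-26.752, -18.895, -7.385, 0, 4.4}, y in {0, 5.247, 10.372, 13.87}
xmin=-26.752, ymin=0, xmax=4.4, ymax=13.87

Answer: -26.752 0 4.4 13.87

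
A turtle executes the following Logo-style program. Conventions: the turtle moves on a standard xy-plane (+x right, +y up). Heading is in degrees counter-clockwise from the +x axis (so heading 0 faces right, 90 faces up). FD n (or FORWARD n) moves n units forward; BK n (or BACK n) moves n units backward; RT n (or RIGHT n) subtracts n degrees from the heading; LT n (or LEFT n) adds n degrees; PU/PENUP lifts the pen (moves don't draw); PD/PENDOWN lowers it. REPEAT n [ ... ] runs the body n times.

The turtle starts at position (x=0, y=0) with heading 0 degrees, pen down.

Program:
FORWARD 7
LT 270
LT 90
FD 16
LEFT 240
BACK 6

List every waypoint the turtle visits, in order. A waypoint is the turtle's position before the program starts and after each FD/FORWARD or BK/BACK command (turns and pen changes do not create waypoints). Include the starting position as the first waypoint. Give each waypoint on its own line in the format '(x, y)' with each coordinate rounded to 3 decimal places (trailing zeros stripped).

Answer: (0, 0)
(7, 0)
(23, 0)
(26, 5.196)

Derivation:
Executing turtle program step by step:
Start: pos=(0,0), heading=0, pen down
FD 7: (0,0) -> (7,0) [heading=0, draw]
LT 270: heading 0 -> 270
LT 90: heading 270 -> 0
FD 16: (7,0) -> (23,0) [heading=0, draw]
LT 240: heading 0 -> 240
BK 6: (23,0) -> (26,5.196) [heading=240, draw]
Final: pos=(26,5.196), heading=240, 3 segment(s) drawn
Waypoints (4 total):
(0, 0)
(7, 0)
(23, 0)
(26, 5.196)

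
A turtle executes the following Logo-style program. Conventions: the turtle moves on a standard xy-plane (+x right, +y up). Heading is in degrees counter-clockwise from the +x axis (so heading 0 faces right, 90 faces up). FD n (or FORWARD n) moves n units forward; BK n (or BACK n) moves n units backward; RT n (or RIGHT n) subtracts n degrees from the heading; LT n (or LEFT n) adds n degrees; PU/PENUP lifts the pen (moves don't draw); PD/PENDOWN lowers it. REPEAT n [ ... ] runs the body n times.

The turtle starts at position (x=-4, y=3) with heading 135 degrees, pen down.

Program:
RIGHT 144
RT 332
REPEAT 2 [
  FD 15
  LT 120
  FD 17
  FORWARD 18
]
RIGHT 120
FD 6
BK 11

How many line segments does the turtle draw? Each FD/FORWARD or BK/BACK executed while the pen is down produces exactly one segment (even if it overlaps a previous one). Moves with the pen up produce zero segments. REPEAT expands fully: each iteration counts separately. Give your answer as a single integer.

Answer: 8

Derivation:
Executing turtle program step by step:
Start: pos=(-4,3), heading=135, pen down
RT 144: heading 135 -> 351
RT 332: heading 351 -> 19
REPEAT 2 [
  -- iteration 1/2 --
  FD 15: (-4,3) -> (10.183,7.884) [heading=19, draw]
  LT 120: heading 19 -> 139
  FD 17: (10.183,7.884) -> (-2.647,19.037) [heading=139, draw]
  FD 18: (-2.647,19.037) -> (-16.232,30.846) [heading=139, draw]
  -- iteration 2/2 --
  FD 15: (-16.232,30.846) -> (-27.553,40.686) [heading=139, draw]
  LT 120: heading 139 -> 259
  FD 17: (-27.553,40.686) -> (-30.796,23.999) [heading=259, draw]
  FD 18: (-30.796,23.999) -> (-34.231,6.33) [heading=259, draw]
]
RT 120: heading 259 -> 139
FD 6: (-34.231,6.33) -> (-38.759,10.266) [heading=139, draw]
BK 11: (-38.759,10.266) -> (-30.457,3.049) [heading=139, draw]
Final: pos=(-30.457,3.049), heading=139, 8 segment(s) drawn
Segments drawn: 8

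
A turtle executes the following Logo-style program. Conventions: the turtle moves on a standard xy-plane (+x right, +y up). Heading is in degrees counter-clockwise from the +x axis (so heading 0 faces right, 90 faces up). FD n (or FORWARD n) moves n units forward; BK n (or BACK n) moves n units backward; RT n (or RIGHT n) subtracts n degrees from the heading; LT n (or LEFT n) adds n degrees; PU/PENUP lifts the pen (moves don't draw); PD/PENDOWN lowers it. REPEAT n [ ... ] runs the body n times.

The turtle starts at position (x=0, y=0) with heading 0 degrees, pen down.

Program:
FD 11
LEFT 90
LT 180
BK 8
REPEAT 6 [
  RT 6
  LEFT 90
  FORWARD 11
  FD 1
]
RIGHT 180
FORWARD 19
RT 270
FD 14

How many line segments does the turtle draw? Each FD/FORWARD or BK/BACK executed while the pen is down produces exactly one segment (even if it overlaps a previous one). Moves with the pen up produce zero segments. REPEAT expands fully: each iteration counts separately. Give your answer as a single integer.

Executing turtle program step by step:
Start: pos=(0,0), heading=0, pen down
FD 11: (0,0) -> (11,0) [heading=0, draw]
LT 90: heading 0 -> 90
LT 180: heading 90 -> 270
BK 8: (11,0) -> (11,8) [heading=270, draw]
REPEAT 6 [
  -- iteration 1/6 --
  RT 6: heading 270 -> 264
  LT 90: heading 264 -> 354
  FD 11: (11,8) -> (21.94,6.85) [heading=354, draw]
  FD 1: (21.94,6.85) -> (22.934,6.746) [heading=354, draw]
  -- iteration 2/6 --
  RT 6: heading 354 -> 348
  LT 90: heading 348 -> 78
  FD 11: (22.934,6.746) -> (25.221,17.505) [heading=78, draw]
  FD 1: (25.221,17.505) -> (25.429,18.483) [heading=78, draw]
  -- iteration 3/6 --
  RT 6: heading 78 -> 72
  LT 90: heading 72 -> 162
  FD 11: (25.429,18.483) -> (14.968,21.883) [heading=162, draw]
  FD 1: (14.968,21.883) -> (14.017,22.192) [heading=162, draw]
  -- iteration 4/6 --
  RT 6: heading 162 -> 156
  LT 90: heading 156 -> 246
  FD 11: (14.017,22.192) -> (9.542,12.143) [heading=246, draw]
  FD 1: (9.542,12.143) -> (9.136,11.229) [heading=246, draw]
  -- iteration 5/6 --
  RT 6: heading 246 -> 240
  LT 90: heading 240 -> 330
  FD 11: (9.136,11.229) -> (18.662,5.729) [heading=330, draw]
  FD 1: (18.662,5.729) -> (19.528,5.229) [heading=330, draw]
  -- iteration 6/6 --
  RT 6: heading 330 -> 324
  LT 90: heading 324 -> 54
  FD 11: (19.528,5.229) -> (25.994,14.128) [heading=54, draw]
  FD 1: (25.994,14.128) -> (26.581,14.937) [heading=54, draw]
]
RT 180: heading 54 -> 234
FD 19: (26.581,14.937) -> (15.413,-0.434) [heading=234, draw]
RT 270: heading 234 -> 324
FD 14: (15.413,-0.434) -> (26.74,-8.663) [heading=324, draw]
Final: pos=(26.74,-8.663), heading=324, 16 segment(s) drawn
Segments drawn: 16

Answer: 16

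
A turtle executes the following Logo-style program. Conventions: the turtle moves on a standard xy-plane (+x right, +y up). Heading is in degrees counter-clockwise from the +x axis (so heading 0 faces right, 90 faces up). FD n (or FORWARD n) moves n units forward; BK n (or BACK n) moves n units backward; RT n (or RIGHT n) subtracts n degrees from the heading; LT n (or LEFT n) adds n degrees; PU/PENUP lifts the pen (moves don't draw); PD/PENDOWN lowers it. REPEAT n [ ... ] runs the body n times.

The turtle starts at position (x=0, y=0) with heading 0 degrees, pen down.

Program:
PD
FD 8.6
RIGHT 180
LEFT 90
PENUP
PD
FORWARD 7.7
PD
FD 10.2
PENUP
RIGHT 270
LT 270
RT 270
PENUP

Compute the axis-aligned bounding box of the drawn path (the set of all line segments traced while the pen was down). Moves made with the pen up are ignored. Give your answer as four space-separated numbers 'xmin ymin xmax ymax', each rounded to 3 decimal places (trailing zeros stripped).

Answer: 0 -17.9 8.6 0

Derivation:
Executing turtle program step by step:
Start: pos=(0,0), heading=0, pen down
PD: pen down
FD 8.6: (0,0) -> (8.6,0) [heading=0, draw]
RT 180: heading 0 -> 180
LT 90: heading 180 -> 270
PU: pen up
PD: pen down
FD 7.7: (8.6,0) -> (8.6,-7.7) [heading=270, draw]
PD: pen down
FD 10.2: (8.6,-7.7) -> (8.6,-17.9) [heading=270, draw]
PU: pen up
RT 270: heading 270 -> 0
LT 270: heading 0 -> 270
RT 270: heading 270 -> 0
PU: pen up
Final: pos=(8.6,-17.9), heading=0, 3 segment(s) drawn

Segment endpoints: x in {0, 8.6}, y in {-17.9, -7.7, 0}
xmin=0, ymin=-17.9, xmax=8.6, ymax=0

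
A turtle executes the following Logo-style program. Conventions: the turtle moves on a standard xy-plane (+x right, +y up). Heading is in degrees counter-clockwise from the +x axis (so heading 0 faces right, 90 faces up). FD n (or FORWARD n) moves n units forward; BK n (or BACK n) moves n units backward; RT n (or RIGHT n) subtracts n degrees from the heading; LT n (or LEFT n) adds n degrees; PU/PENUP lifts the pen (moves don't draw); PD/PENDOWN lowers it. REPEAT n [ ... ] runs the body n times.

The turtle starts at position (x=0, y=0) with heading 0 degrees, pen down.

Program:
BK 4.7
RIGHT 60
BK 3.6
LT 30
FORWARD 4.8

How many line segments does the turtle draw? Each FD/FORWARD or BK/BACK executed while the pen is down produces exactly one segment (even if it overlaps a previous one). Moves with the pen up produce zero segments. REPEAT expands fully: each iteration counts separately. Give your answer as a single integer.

Executing turtle program step by step:
Start: pos=(0,0), heading=0, pen down
BK 4.7: (0,0) -> (-4.7,0) [heading=0, draw]
RT 60: heading 0 -> 300
BK 3.6: (-4.7,0) -> (-6.5,3.118) [heading=300, draw]
LT 30: heading 300 -> 330
FD 4.8: (-6.5,3.118) -> (-2.343,0.718) [heading=330, draw]
Final: pos=(-2.343,0.718), heading=330, 3 segment(s) drawn
Segments drawn: 3

Answer: 3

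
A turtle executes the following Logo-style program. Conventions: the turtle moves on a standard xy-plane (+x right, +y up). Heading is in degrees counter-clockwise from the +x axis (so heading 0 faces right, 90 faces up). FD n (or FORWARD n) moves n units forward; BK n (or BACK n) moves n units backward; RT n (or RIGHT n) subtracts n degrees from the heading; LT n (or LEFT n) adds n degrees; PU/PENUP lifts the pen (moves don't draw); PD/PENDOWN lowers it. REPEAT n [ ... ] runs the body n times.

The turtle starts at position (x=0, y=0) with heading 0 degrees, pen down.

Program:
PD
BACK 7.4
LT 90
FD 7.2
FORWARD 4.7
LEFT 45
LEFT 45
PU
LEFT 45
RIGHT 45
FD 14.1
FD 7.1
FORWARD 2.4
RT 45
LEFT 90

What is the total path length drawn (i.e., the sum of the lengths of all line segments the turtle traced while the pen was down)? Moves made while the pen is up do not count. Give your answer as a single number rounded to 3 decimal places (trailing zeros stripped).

Executing turtle program step by step:
Start: pos=(0,0), heading=0, pen down
PD: pen down
BK 7.4: (0,0) -> (-7.4,0) [heading=0, draw]
LT 90: heading 0 -> 90
FD 7.2: (-7.4,0) -> (-7.4,7.2) [heading=90, draw]
FD 4.7: (-7.4,7.2) -> (-7.4,11.9) [heading=90, draw]
LT 45: heading 90 -> 135
LT 45: heading 135 -> 180
PU: pen up
LT 45: heading 180 -> 225
RT 45: heading 225 -> 180
FD 14.1: (-7.4,11.9) -> (-21.5,11.9) [heading=180, move]
FD 7.1: (-21.5,11.9) -> (-28.6,11.9) [heading=180, move]
FD 2.4: (-28.6,11.9) -> (-31,11.9) [heading=180, move]
RT 45: heading 180 -> 135
LT 90: heading 135 -> 225
Final: pos=(-31,11.9), heading=225, 3 segment(s) drawn

Segment lengths:
  seg 1: (0,0) -> (-7.4,0), length = 7.4
  seg 2: (-7.4,0) -> (-7.4,7.2), length = 7.2
  seg 3: (-7.4,7.2) -> (-7.4,11.9), length = 4.7
Total = 19.3

Answer: 19.3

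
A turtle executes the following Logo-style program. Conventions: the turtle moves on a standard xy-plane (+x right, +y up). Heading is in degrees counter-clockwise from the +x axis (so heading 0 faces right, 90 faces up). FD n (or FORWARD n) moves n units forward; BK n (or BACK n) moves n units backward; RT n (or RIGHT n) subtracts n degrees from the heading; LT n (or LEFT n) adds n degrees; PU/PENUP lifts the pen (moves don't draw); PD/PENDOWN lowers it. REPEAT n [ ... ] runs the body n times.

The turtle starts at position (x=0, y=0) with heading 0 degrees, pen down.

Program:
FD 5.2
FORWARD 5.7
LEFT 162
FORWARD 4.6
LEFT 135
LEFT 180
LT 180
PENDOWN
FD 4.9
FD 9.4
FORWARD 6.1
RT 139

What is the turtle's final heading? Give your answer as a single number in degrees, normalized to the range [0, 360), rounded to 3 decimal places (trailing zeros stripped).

Answer: 158

Derivation:
Executing turtle program step by step:
Start: pos=(0,0), heading=0, pen down
FD 5.2: (0,0) -> (5.2,0) [heading=0, draw]
FD 5.7: (5.2,0) -> (10.9,0) [heading=0, draw]
LT 162: heading 0 -> 162
FD 4.6: (10.9,0) -> (6.525,1.421) [heading=162, draw]
LT 135: heading 162 -> 297
LT 180: heading 297 -> 117
LT 180: heading 117 -> 297
PD: pen down
FD 4.9: (6.525,1.421) -> (8.75,-2.944) [heading=297, draw]
FD 9.4: (8.75,-2.944) -> (13.017,-11.32) [heading=297, draw]
FD 6.1: (13.017,-11.32) -> (15.787,-16.755) [heading=297, draw]
RT 139: heading 297 -> 158
Final: pos=(15.787,-16.755), heading=158, 6 segment(s) drawn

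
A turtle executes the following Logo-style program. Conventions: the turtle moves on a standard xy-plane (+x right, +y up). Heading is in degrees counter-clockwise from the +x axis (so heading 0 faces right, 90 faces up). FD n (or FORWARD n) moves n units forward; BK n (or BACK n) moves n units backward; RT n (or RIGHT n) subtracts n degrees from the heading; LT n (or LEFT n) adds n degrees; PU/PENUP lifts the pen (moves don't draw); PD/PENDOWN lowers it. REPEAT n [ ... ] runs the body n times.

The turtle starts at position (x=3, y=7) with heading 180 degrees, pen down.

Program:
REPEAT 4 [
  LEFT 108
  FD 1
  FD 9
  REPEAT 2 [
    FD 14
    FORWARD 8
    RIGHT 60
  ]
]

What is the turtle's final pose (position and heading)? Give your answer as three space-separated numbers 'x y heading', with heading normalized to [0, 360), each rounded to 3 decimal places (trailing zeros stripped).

Executing turtle program step by step:
Start: pos=(3,7), heading=180, pen down
REPEAT 4 [
  -- iteration 1/4 --
  LT 108: heading 180 -> 288
  FD 1: (3,7) -> (3.309,6.049) [heading=288, draw]
  FD 9: (3.309,6.049) -> (6.09,-2.511) [heading=288, draw]
  REPEAT 2 [
    -- iteration 1/2 --
    FD 14: (6.09,-2.511) -> (10.416,-15.825) [heading=288, draw]
    FD 8: (10.416,-15.825) -> (12.889,-23.434) [heading=288, draw]
    RT 60: heading 288 -> 228
    -- iteration 2/2 --
    FD 14: (12.889,-23.434) -> (3.521,-33.838) [heading=228, draw]
    FD 8: (3.521,-33.838) -> (-1.832,-39.783) [heading=228, draw]
    RT 60: heading 228 -> 168
  ]
  -- iteration 2/4 --
  LT 108: heading 168 -> 276
  FD 1: (-1.832,-39.783) -> (-1.728,-40.778) [heading=276, draw]
  FD 9: (-1.728,-40.778) -> (-0.787,-49.728) [heading=276, draw]
  REPEAT 2 [
    -- iteration 1/2 --
    FD 14: (-0.787,-49.728) -> (0.676,-63.652) [heading=276, draw]
    FD 8: (0.676,-63.652) -> (1.513,-71.608) [heading=276, draw]
    RT 60: heading 276 -> 216
    -- iteration 2/2 --
    FD 14: (1.513,-71.608) -> (-9.814,-79.837) [heading=216, draw]
    FD 8: (-9.814,-79.837) -> (-16.286,-84.539) [heading=216, draw]
    RT 60: heading 216 -> 156
  ]
  -- iteration 3/4 --
  LT 108: heading 156 -> 264
  FD 1: (-16.286,-84.539) -> (-16.39,-85.533) [heading=264, draw]
  FD 9: (-16.39,-85.533) -> (-17.331,-94.484) [heading=264, draw]
  REPEAT 2 [
    -- iteration 1/2 --
    FD 14: (-17.331,-94.484) -> (-18.794,-108.407) [heading=264, draw]
    FD 8: (-18.794,-108.407) -> (-19.631,-116.364) [heading=264, draw]
    RT 60: heading 264 -> 204
    -- iteration 2/2 --
    FD 14: (-19.631,-116.364) -> (-32.42,-122.058) [heading=204, draw]
    FD 8: (-32.42,-122.058) -> (-39.729,-125.312) [heading=204, draw]
    RT 60: heading 204 -> 144
  ]
  -- iteration 4/4 --
  LT 108: heading 144 -> 252
  FD 1: (-39.729,-125.312) -> (-40.038,-126.263) [heading=252, draw]
  FD 9: (-40.038,-126.263) -> (-42.819,-134.822) [heading=252, draw]
  REPEAT 2 [
    -- iteration 1/2 --
    FD 14: (-42.819,-134.822) -> (-47.145,-148.137) [heading=252, draw]
    FD 8: (-47.145,-148.137) -> (-49.617,-155.746) [heading=252, draw]
    RT 60: heading 252 -> 192
    -- iteration 2/2 --
    FD 14: (-49.617,-155.746) -> (-63.311,-158.656) [heading=192, draw]
    FD 8: (-63.311,-158.656) -> (-71.136,-160.32) [heading=192, draw]
    RT 60: heading 192 -> 132
  ]
]
Final: pos=(-71.136,-160.32), heading=132, 24 segment(s) drawn

Answer: -71.136 -160.32 132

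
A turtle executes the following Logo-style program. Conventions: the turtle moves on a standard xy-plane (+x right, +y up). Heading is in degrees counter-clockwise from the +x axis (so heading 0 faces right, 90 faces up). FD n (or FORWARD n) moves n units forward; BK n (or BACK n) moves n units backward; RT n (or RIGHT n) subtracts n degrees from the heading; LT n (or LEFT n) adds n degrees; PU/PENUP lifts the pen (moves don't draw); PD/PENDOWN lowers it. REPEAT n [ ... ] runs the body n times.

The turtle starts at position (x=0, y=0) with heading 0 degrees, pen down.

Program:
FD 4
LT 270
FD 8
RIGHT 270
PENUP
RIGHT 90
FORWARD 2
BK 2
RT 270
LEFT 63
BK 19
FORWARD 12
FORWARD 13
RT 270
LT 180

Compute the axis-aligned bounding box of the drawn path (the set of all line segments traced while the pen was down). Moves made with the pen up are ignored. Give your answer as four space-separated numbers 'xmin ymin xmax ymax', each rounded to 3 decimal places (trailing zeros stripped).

Executing turtle program step by step:
Start: pos=(0,0), heading=0, pen down
FD 4: (0,0) -> (4,0) [heading=0, draw]
LT 270: heading 0 -> 270
FD 8: (4,0) -> (4,-8) [heading=270, draw]
RT 270: heading 270 -> 0
PU: pen up
RT 90: heading 0 -> 270
FD 2: (4,-8) -> (4,-10) [heading=270, move]
BK 2: (4,-10) -> (4,-8) [heading=270, move]
RT 270: heading 270 -> 0
LT 63: heading 0 -> 63
BK 19: (4,-8) -> (-4.626,-24.929) [heading=63, move]
FD 12: (-4.626,-24.929) -> (0.822,-14.237) [heading=63, move]
FD 13: (0.822,-14.237) -> (6.724,-2.654) [heading=63, move]
RT 270: heading 63 -> 153
LT 180: heading 153 -> 333
Final: pos=(6.724,-2.654), heading=333, 2 segment(s) drawn

Segment endpoints: x in {0, 4, 4}, y in {-8, 0}
xmin=0, ymin=-8, xmax=4, ymax=0

Answer: 0 -8 4 0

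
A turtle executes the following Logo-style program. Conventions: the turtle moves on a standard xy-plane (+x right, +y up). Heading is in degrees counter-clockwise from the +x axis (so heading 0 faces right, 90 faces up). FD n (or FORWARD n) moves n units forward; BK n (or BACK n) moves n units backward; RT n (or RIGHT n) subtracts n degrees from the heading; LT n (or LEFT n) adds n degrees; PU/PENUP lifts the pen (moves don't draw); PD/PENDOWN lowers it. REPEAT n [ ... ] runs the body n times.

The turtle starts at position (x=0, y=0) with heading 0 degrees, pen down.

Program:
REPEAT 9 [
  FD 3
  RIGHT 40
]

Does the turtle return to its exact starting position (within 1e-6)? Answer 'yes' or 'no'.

Answer: yes

Derivation:
Executing turtle program step by step:
Start: pos=(0,0), heading=0, pen down
REPEAT 9 [
  -- iteration 1/9 --
  FD 3: (0,0) -> (3,0) [heading=0, draw]
  RT 40: heading 0 -> 320
  -- iteration 2/9 --
  FD 3: (3,0) -> (5.298,-1.928) [heading=320, draw]
  RT 40: heading 320 -> 280
  -- iteration 3/9 --
  FD 3: (5.298,-1.928) -> (5.819,-4.883) [heading=280, draw]
  RT 40: heading 280 -> 240
  -- iteration 4/9 --
  FD 3: (5.819,-4.883) -> (4.319,-7.481) [heading=240, draw]
  RT 40: heading 240 -> 200
  -- iteration 5/9 --
  FD 3: (4.319,-7.481) -> (1.5,-8.507) [heading=200, draw]
  RT 40: heading 200 -> 160
  -- iteration 6/9 --
  FD 3: (1.5,-8.507) -> (-1.319,-7.481) [heading=160, draw]
  RT 40: heading 160 -> 120
  -- iteration 7/9 --
  FD 3: (-1.319,-7.481) -> (-2.819,-4.883) [heading=120, draw]
  RT 40: heading 120 -> 80
  -- iteration 8/9 --
  FD 3: (-2.819,-4.883) -> (-2.298,-1.928) [heading=80, draw]
  RT 40: heading 80 -> 40
  -- iteration 9/9 --
  FD 3: (-2.298,-1.928) -> (0,0) [heading=40, draw]
  RT 40: heading 40 -> 0
]
Final: pos=(0,0), heading=0, 9 segment(s) drawn

Start position: (0, 0)
Final position: (0, 0)
Distance = 0; < 1e-6 -> CLOSED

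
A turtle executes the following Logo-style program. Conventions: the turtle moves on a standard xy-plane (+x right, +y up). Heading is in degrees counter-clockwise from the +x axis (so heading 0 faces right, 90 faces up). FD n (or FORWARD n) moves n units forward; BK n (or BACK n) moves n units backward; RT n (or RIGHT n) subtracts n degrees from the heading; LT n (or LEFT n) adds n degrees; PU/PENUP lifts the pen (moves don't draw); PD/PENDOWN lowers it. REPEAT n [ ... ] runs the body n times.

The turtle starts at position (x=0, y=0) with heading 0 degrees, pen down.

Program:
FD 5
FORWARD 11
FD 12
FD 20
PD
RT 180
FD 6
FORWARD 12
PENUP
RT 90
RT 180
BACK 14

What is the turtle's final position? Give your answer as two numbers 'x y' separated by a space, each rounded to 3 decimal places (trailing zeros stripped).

Answer: 30 14

Derivation:
Executing turtle program step by step:
Start: pos=(0,0), heading=0, pen down
FD 5: (0,0) -> (5,0) [heading=0, draw]
FD 11: (5,0) -> (16,0) [heading=0, draw]
FD 12: (16,0) -> (28,0) [heading=0, draw]
FD 20: (28,0) -> (48,0) [heading=0, draw]
PD: pen down
RT 180: heading 0 -> 180
FD 6: (48,0) -> (42,0) [heading=180, draw]
FD 12: (42,0) -> (30,0) [heading=180, draw]
PU: pen up
RT 90: heading 180 -> 90
RT 180: heading 90 -> 270
BK 14: (30,0) -> (30,14) [heading=270, move]
Final: pos=(30,14), heading=270, 6 segment(s) drawn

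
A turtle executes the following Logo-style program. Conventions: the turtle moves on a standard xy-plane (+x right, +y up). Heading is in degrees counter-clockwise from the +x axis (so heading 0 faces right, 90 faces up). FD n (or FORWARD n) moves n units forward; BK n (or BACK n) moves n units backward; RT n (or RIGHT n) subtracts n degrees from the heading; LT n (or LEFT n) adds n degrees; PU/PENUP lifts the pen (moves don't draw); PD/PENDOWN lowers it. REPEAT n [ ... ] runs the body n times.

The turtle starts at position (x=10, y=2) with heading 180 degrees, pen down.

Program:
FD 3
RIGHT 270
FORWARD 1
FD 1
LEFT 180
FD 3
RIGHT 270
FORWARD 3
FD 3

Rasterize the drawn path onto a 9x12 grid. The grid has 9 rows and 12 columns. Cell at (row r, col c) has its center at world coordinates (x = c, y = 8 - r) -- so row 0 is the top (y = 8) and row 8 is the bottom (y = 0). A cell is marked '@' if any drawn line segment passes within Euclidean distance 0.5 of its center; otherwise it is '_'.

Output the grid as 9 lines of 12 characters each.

Segment 0: (10,2) -> (7,2)
Segment 1: (7,2) -> (7,1)
Segment 2: (7,1) -> (7,0)
Segment 3: (7,0) -> (7,3)
Segment 4: (7,3) -> (4,3)
Segment 5: (4,3) -> (1,3)

Answer: ____________
____________
____________
____________
____________
_@@@@@@@____
_______@@@@_
_______@____
_______@____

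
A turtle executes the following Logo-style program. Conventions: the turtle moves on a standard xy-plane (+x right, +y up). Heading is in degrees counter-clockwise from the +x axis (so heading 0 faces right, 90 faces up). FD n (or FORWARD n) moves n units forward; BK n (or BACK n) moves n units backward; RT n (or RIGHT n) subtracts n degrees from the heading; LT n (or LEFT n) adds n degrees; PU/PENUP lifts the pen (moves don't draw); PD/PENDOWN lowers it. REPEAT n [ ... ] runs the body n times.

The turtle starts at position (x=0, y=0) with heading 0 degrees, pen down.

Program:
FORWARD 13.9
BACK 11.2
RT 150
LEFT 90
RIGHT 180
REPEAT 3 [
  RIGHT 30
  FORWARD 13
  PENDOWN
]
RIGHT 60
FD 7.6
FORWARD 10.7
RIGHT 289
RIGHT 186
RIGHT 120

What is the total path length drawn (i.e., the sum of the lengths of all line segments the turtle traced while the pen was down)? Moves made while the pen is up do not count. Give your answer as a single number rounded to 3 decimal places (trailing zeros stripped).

Answer: 82.4

Derivation:
Executing turtle program step by step:
Start: pos=(0,0), heading=0, pen down
FD 13.9: (0,0) -> (13.9,0) [heading=0, draw]
BK 11.2: (13.9,0) -> (2.7,0) [heading=0, draw]
RT 150: heading 0 -> 210
LT 90: heading 210 -> 300
RT 180: heading 300 -> 120
REPEAT 3 [
  -- iteration 1/3 --
  RT 30: heading 120 -> 90
  FD 13: (2.7,0) -> (2.7,13) [heading=90, draw]
  PD: pen down
  -- iteration 2/3 --
  RT 30: heading 90 -> 60
  FD 13: (2.7,13) -> (9.2,24.258) [heading=60, draw]
  PD: pen down
  -- iteration 3/3 --
  RT 30: heading 60 -> 30
  FD 13: (9.2,24.258) -> (20.458,30.758) [heading=30, draw]
  PD: pen down
]
RT 60: heading 30 -> 330
FD 7.6: (20.458,30.758) -> (27.04,26.958) [heading=330, draw]
FD 10.7: (27.04,26.958) -> (36.307,21.608) [heading=330, draw]
RT 289: heading 330 -> 41
RT 186: heading 41 -> 215
RT 120: heading 215 -> 95
Final: pos=(36.307,21.608), heading=95, 7 segment(s) drawn

Segment lengths:
  seg 1: (0,0) -> (13.9,0), length = 13.9
  seg 2: (13.9,0) -> (2.7,0), length = 11.2
  seg 3: (2.7,0) -> (2.7,13), length = 13
  seg 4: (2.7,13) -> (9.2,24.258), length = 13
  seg 5: (9.2,24.258) -> (20.458,30.758), length = 13
  seg 6: (20.458,30.758) -> (27.04,26.958), length = 7.6
  seg 7: (27.04,26.958) -> (36.307,21.608), length = 10.7
Total = 82.4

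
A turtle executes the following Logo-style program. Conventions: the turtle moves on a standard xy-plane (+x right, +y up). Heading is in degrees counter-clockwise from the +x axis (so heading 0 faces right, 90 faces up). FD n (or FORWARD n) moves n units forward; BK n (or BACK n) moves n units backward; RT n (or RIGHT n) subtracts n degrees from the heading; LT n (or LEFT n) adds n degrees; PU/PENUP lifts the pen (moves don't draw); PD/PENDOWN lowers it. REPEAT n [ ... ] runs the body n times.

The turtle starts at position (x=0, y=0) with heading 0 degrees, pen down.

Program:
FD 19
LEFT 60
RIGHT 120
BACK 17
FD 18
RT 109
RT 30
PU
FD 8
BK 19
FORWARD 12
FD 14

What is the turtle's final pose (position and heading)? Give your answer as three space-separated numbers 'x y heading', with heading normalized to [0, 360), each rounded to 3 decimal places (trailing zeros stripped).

Answer: 5.317 4.017 161

Derivation:
Executing turtle program step by step:
Start: pos=(0,0), heading=0, pen down
FD 19: (0,0) -> (19,0) [heading=0, draw]
LT 60: heading 0 -> 60
RT 120: heading 60 -> 300
BK 17: (19,0) -> (10.5,14.722) [heading=300, draw]
FD 18: (10.5,14.722) -> (19.5,-0.866) [heading=300, draw]
RT 109: heading 300 -> 191
RT 30: heading 191 -> 161
PU: pen up
FD 8: (19.5,-0.866) -> (11.936,1.739) [heading=161, move]
BK 19: (11.936,1.739) -> (29.901,-4.447) [heading=161, move]
FD 12: (29.901,-4.447) -> (18.554,-0.54) [heading=161, move]
FD 14: (18.554,-0.54) -> (5.317,4.017) [heading=161, move]
Final: pos=(5.317,4.017), heading=161, 3 segment(s) drawn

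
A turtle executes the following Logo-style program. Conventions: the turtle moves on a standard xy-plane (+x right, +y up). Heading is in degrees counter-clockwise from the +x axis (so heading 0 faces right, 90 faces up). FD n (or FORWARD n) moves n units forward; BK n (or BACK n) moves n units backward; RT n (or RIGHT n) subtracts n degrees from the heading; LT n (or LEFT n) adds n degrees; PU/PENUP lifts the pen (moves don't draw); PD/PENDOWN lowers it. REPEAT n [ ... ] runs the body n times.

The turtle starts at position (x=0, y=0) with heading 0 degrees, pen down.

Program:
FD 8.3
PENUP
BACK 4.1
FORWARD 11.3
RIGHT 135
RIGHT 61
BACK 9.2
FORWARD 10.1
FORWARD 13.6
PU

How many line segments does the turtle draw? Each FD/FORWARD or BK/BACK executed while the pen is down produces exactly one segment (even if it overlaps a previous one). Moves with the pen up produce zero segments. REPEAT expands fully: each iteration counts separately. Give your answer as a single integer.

Answer: 1

Derivation:
Executing turtle program step by step:
Start: pos=(0,0), heading=0, pen down
FD 8.3: (0,0) -> (8.3,0) [heading=0, draw]
PU: pen up
BK 4.1: (8.3,0) -> (4.2,0) [heading=0, move]
FD 11.3: (4.2,0) -> (15.5,0) [heading=0, move]
RT 135: heading 0 -> 225
RT 61: heading 225 -> 164
BK 9.2: (15.5,0) -> (24.344,-2.536) [heading=164, move]
FD 10.1: (24.344,-2.536) -> (14.635,0.248) [heading=164, move]
FD 13.6: (14.635,0.248) -> (1.562,3.997) [heading=164, move]
PU: pen up
Final: pos=(1.562,3.997), heading=164, 1 segment(s) drawn
Segments drawn: 1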